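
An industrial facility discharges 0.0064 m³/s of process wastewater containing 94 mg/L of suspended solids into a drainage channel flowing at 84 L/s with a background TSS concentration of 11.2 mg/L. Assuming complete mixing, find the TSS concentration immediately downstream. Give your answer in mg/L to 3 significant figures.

17.1 mg/L

84 L/s = 0.084 m³/s.
Flow-weighted mixing gives C = (0.0064·94 + 0.084·11.2) / (0.0064 + 0.084) = 1.542/0.0904 = 17.06 mg/L.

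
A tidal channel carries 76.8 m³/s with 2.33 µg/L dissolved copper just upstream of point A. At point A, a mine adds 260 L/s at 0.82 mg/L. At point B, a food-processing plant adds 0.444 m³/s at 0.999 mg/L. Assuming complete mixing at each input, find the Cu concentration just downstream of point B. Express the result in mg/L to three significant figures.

2.33 µg/L = 0.00233 mg/L.
260 L/s = 0.26 m³/s.
After input A: C = (76.8·0.00233 + 0.26·0.82) / 77.06 = 0.005089 mg/L.
After input B: C = (77.06·0.005089 + 0.444·0.999) / 77.5 = 0.01078 mg/L.

0.0108 mg/L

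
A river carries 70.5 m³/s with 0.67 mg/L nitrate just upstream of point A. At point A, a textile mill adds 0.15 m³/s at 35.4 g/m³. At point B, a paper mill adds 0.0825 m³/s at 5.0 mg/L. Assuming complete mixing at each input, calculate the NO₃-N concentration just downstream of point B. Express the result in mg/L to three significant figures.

0.749 mg/L

After input A: C = (70.5·0.67 + 0.15·35.4) / 70.65 = 0.7437 mg/L.
After input B: C = (70.65·0.7437 + 0.0825·5) / 70.73 = 0.7487 mg/L.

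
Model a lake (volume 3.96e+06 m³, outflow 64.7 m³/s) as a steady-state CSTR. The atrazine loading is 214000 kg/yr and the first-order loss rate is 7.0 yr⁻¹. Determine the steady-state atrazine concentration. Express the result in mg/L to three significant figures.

Outflow Q = 64.7 m³/s × 3.156e+07 s/yr = 2.042e+09 m³/yr.
Steady-state CSTR mass balance: W = Q·C + k·V·C, so C = W/(Q + kV).
Q + kV = 2.042e+09 + 7.0·3.96e+06 = 2.069e+09 m³/yr.
C = 214000/2.069e+09 = 0.0001034 kg/m³ = 0.1034 mg/L.

0.103 mg/L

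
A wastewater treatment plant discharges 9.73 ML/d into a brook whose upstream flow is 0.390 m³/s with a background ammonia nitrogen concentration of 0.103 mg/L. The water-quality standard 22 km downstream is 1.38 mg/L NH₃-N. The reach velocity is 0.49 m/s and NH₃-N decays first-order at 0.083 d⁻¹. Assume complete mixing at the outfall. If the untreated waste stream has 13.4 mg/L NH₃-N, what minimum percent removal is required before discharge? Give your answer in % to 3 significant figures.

54.7 %

9.73 ML/d = 0.1126 m³/s.
Travel time to the compliance point: t = 2.2e+04/0.49 = 4.49e+04 s = 0.5197 d; decay factor exp(−0.083·0.5197) = 0.9578.
So the concentration just after mixing may be at most 1.38/0.9578 = 1.441 mg/L.
Mass balance: 1.441·0.5026 = 0.1126·Cₑ + 0.39·0.103.
Cₑ = (0.7242 − 0.04017) / 0.1126 = 6.074 mg/L.
Required removal = 1 − 6.074/13.4 = 54.67 %.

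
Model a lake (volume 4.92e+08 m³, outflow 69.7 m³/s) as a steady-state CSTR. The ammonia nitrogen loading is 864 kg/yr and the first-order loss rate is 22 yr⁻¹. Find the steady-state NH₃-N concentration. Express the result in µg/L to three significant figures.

Outflow Q = 69.7 m³/s × 3.156e+07 s/yr = 2.2e+09 m³/yr.
Steady-state CSTR mass balance: W = Q·C + k·V·C, so C = W/(Q + kV).
Q + kV = 2.2e+09 + 22·4.92e+08 = 1.302e+10 m³/yr.
C = 864/1.302e+10 = 6.634e-08 kg/m³ = 6.634e-05 mg/L = 0.06634 µg/L.

0.0663 µg/L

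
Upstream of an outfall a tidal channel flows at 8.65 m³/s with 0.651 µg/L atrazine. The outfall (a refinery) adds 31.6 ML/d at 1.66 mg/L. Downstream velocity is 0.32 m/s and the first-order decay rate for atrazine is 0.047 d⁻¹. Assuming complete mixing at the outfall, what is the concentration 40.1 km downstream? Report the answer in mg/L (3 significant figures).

31.6 ML/d = 0.3657 m³/s.
0.651 µg/L = 0.000651 mg/L.
After complete mixing, C₀ = (0.3657·1.66 + 8.65·0.000651) / 9.016 = 0.06797 mg/L.
Travel time t = 4.01e+04 m / 0.32 m/s = 1.253e+05 s = 1.45 d.
C = 0.06797·exp(−0.047·1.45) = 0.06797·0.9341 = 0.06349 mg/L.

0.0635 mg/L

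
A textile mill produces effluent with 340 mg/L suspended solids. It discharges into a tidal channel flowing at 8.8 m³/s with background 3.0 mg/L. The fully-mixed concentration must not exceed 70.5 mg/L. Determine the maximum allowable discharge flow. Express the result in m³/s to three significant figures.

2.20 m³/s

Mass balance at complete mixing: C_std·(Q_w + Q_r) = Q_w·C_e + Q_r·C_b.
Rearranging, Q_w = Q_r·(C_std − C_b)/(C_e − C_std) = 8.8·(70.5 − 3) / (340 − 70.5) = 2.204 m³/s.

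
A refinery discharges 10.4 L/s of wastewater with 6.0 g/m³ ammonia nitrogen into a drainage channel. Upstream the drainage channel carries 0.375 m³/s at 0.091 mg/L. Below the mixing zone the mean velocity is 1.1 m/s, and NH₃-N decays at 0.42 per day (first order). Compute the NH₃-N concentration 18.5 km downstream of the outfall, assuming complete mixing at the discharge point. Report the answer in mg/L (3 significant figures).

0.231 mg/L

10.4 L/s = 0.0104 m³/s.
After complete mixing, C₀ = (0.0104·6 + 0.375·0.091) / 0.3854 = 0.2505 mg/L.
Travel time t = 1.85e+04 m / 1.1 m/s = 1.682e+04 s = 0.1947 d.
C = 0.2505·exp(−0.42·0.1947) = 0.2505·0.9215 = 0.2308 mg/L.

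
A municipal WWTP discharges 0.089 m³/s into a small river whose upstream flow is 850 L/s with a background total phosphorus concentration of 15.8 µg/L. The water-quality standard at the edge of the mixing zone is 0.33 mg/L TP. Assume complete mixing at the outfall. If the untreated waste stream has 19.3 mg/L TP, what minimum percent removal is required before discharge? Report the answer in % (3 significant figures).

82.7 %

850 L/s = 0.85 m³/s.
15.8 µg/L = 0.0158 mg/L.
Mass balance: 0.33·0.939 = 0.089·Cₑ + 0.85·0.0158.
Cₑ = (0.3099 − 0.01343) / 0.089 = 3.331 mg/L.
Required removal = 1 − 3.331/19.3 = 82.74 %.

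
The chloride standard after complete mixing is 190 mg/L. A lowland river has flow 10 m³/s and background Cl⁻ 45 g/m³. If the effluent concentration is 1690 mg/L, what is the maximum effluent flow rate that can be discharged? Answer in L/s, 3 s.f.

967 L/s

Mass balance at complete mixing: C_std·(Q_w + Q_r) = Q_w·C_e + Q_r·C_b.
Rearranging, Q_w = Q_r·(C_std − C_b)/(C_e − C_std) = 10·(190 − 45) / (1690 − 190) = 0.9667 m³/s.
= 966.7 L/s.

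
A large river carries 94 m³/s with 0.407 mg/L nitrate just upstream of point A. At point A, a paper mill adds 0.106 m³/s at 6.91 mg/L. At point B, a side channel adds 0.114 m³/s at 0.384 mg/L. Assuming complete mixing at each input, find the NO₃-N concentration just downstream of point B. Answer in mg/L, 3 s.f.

After input A: C = (94·0.407 + 0.106·6.91) / 94.11 = 0.4143 mg/L.
After input B: C = (94.11·0.4143 + 0.114·0.384) / 94.22 = 0.4143 mg/L.

0.414 mg/L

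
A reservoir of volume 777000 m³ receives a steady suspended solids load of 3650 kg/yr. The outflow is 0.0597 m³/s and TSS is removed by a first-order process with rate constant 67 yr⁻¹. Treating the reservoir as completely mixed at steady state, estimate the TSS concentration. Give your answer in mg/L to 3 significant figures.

Outflow Q = 0.0597 m³/s × 3.156e+07 s/yr = 1.884e+06 m³/yr.
Steady-state CSTR mass balance: W = Q·C + k·V·C, so C = W/(Q + kV).
Q + kV = 1.884e+06 + 67·777000 = 5.394e+07 m³/yr.
C = 3650/5.394e+07 = 6.766e-05 kg/m³ = 0.06766 mg/L.

0.0677 mg/L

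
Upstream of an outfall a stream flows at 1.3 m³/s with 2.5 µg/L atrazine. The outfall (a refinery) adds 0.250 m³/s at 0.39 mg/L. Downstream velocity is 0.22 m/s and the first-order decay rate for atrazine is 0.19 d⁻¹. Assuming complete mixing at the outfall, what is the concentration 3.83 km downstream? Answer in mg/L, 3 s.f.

0.0626 mg/L

2.5 µg/L = 0.0025 mg/L.
After complete mixing, C₀ = (0.25·0.39 + 1.3·0.0025) / 1.55 = 0.065 mg/L.
Travel time t = 3830 m / 0.22 m/s = 1.741e+04 s = 0.2015 d.
C = 0.065·exp(−0.19·0.2015) = 0.065·0.9624 = 0.06256 mg/L.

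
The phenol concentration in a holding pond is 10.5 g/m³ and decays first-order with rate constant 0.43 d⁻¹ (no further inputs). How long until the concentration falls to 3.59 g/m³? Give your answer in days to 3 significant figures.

2.50 d

t = ln(C₀/C)/k = ln(10.5/3.59)/0.43 = 1.073/0.43 = 2.496 d.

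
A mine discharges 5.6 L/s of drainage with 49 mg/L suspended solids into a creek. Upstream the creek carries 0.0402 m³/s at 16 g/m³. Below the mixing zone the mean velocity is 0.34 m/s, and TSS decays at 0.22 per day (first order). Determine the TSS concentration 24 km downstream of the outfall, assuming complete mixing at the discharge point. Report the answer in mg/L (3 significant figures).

16.7 mg/L

5.6 L/s = 0.0056 m³/s.
After complete mixing, C₀ = (0.0056·49 + 0.0402·16) / 0.0458 = 20.03 mg/L.
Travel time t = 2.4e+04 m / 0.34 m/s = 7.059e+04 s = 0.817 d.
C = 20.03·exp(−0.22·0.817) = 20.03·0.8355 = 16.74 mg/L.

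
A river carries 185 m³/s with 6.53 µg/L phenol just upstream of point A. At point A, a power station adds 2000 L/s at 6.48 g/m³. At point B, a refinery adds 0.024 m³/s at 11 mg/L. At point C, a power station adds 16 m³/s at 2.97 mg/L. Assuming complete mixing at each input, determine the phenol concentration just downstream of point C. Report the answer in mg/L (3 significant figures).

0.305 mg/L

6.53 µg/L = 0.00653 mg/L.
2000 L/s = 2 m³/s.
After input A: C = (185·0.00653 + 2·6.48) / 187 = 0.07576 mg/L.
After input B: C = (187·0.07576 + 0.024·11) / 187 = 0.07717 mg/L.
After input C: C = (187·0.07717 + 16·2.97) / 203 = 0.3051 mg/L.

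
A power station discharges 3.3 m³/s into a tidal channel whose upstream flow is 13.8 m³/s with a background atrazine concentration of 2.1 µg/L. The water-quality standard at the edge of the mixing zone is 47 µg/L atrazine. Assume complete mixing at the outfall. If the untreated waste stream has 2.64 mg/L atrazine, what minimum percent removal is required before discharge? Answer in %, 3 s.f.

2.1 µg/L = 0.0021 mg/L.
47 µg/L = 0.047 mg/L.
Mass balance: 0.047·17.1 = 3.3·Cₑ + 13.8·0.0021.
Cₑ = (0.8037 − 0.02898) / 3.3 = 0.2348 mg/L.
Required removal = 1 − 0.2348/2.64 = 91.11 %.

91.1 %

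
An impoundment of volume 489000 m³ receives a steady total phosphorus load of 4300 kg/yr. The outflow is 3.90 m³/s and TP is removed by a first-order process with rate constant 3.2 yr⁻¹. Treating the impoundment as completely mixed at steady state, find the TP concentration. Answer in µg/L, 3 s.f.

34.5 µg/L

Outflow Q = 3.90 m³/s × 3.156e+07 s/yr = 1.231e+08 m³/yr.
Steady-state CSTR mass balance: W = Q·C + k·V·C, so C = W/(Q + kV).
Q + kV = 1.231e+08 + 3.2·489000 = 1.246e+08 m³/yr.
C = 4300/1.246e+08 = 3.45e-05 kg/m³ = 0.0345 mg/L = 34.5 µg/L.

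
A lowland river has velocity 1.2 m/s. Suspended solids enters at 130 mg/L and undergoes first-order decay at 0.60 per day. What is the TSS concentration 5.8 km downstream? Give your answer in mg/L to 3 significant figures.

Travel time t = 5.8 km / 1.2 m/s = 5800/1.2 = 4833 s = 0.05594 d.
First-order decay: C = 130·exp(−0.60·0.05594) = 130·0.967 = 125.7 mg/L.

126 mg/L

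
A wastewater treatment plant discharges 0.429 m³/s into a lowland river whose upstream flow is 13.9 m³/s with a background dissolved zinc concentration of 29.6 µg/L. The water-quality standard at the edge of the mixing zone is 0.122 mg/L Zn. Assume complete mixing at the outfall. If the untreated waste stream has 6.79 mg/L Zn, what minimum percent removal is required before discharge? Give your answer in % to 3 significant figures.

29.6 µg/L = 0.0296 mg/L.
Mass balance: 0.122·14.33 = 0.429·Cₑ + 13.9·0.0296.
Cₑ = (1.748 − 0.4114) / 0.429 = 3.116 mg/L.
Required removal = 1 − 3.116/6.79 = 54.11 %.

54.1 %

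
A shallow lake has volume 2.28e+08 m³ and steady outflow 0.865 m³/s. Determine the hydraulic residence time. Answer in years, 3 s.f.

8.35 yr

Q = 0.865 m³/s × 3.156e+07 s/yr = 2.73e+07 m³/yr.
Hydraulic residence time τ = V/Q = 2.28e+08/2.73e+07 = 8.352 yr.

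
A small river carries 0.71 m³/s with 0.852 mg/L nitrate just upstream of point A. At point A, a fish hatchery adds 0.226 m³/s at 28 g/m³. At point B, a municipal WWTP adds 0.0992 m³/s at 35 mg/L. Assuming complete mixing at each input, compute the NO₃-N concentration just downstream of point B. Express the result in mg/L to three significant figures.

10.1 mg/L

After input A: C = (0.71·0.852 + 0.226·28) / 0.936 = 7.407 mg/L.
After input B: C = (0.936·7.407 + 0.0992·35) / 1.035 = 10.05 mg/L.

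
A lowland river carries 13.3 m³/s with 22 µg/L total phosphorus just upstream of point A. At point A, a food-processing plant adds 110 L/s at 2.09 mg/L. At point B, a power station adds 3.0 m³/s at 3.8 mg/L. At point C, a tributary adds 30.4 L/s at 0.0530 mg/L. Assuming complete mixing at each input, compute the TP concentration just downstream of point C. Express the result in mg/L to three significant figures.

22 µg/L = 0.022 mg/L.
110 L/s = 0.11 m³/s.
After input A: C = (13.3·0.022 + 0.11·2.09) / 13.41 = 0.03896 mg/L.
After input B: C = (13.41·0.03896 + 3·3.8) / 16.41 = 0.7265 mg/L.
30.4 L/s = 0.0304 m³/s.
After input C: C = (16.41·0.7265 + 0.0304·0.053) / 16.44 = 0.7253 mg/L.

0.725 mg/L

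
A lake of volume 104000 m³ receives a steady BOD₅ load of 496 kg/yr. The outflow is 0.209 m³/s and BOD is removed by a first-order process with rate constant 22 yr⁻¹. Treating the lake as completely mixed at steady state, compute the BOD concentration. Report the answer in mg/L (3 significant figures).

Outflow Q = 0.209 m³/s × 3.156e+07 s/yr = 6.596e+06 m³/yr.
Steady-state CSTR mass balance: W = Q·C + k·V·C, so C = W/(Q + kV).
Q + kV = 6.596e+06 + 22·104000 = 8.884e+06 m³/yr.
C = 496/8.884e+06 = 5.583e-05 kg/m³ = 0.05583 mg/L.

0.0558 mg/L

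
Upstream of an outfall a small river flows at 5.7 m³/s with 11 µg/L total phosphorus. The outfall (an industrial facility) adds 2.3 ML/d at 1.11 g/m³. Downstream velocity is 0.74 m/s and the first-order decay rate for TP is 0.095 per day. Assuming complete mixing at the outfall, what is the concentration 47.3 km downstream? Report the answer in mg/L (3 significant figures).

0.0150 mg/L

2.3 ML/d = 0.02662 m³/s.
11 µg/L = 0.011 mg/L.
After complete mixing, C₀ = (0.02662·1.11 + 5.7·0.011) / 5.727 = 0.01611 mg/L.
Travel time t = 4.73e+04 m / 0.74 m/s = 6.392e+04 s = 0.7398 d.
C = 0.01611·exp(−0.095·0.7398) = 0.01611·0.9321 = 0.01502 mg/L.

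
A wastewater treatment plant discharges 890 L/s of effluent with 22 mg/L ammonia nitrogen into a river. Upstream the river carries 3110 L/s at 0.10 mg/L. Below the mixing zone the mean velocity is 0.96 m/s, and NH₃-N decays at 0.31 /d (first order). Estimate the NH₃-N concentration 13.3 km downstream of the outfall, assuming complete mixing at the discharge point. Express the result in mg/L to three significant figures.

890 L/s = 0.89 m³/s.
3110 L/s = 3.11 m³/s.
After complete mixing, C₀ = (0.89·22 + 3.11·0.1) / 4 = 4.973 mg/L.
Travel time t = 1.33e+04 m / 0.96 m/s = 1.385e+04 s = 0.1603 d.
C = 4.973·exp(−0.31·0.1603) = 4.973·0.9515 = 4.732 mg/L.

4.73 mg/L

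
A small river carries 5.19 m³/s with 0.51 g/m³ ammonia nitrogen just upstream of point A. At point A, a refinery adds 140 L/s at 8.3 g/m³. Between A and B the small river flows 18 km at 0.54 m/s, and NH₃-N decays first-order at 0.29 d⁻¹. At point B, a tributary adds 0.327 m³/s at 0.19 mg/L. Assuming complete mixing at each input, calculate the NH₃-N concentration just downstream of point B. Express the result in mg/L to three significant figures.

0.613 mg/L

140 L/s = 0.14 m³/s.
After input A: C = (5.19·0.51 + 0.14·8.3) / 5.33 = 0.7146 mg/L.
Over the 18 km reach to input B (t = 3.333e+04 s = 0.3858 d), decay gives C = 0.7146·exp(−0.29·0.3858) = 0.639 mg/L.
After input B: C = (5.33·0.639 + 0.327·0.19) / 5.657 = 0.613 mg/L.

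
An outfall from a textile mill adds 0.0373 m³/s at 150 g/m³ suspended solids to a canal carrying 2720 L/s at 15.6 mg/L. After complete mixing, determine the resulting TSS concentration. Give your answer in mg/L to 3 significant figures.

17.4 mg/L

2720 L/s = 2.72 m³/s.
By mass balance at complete mixing, C = (0.0373·150 + 2.72·15.6) / (0.0373 + 2.72) = 48.03/2.757 = 17.42 mg/L.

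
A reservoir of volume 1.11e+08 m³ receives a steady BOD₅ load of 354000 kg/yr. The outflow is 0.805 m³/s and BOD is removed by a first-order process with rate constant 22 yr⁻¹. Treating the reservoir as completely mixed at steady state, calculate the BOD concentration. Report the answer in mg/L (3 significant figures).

0.143 mg/L

Outflow Q = 0.805 m³/s × 3.156e+07 s/yr = 2.54e+07 m³/yr.
Steady-state CSTR mass balance: W = Q·C + k·V·C, so C = W/(Q + kV).
Q + kV = 2.54e+07 + 22·1.11e+08 = 2.467e+09 m³/yr.
C = 354000/2.467e+09 = 0.0001435 kg/m³ = 0.1435 mg/L.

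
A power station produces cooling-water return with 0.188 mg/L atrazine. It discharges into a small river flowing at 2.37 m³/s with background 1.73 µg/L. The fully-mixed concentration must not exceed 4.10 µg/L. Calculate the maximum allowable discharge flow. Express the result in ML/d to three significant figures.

1.73 µg/L = 0.00173 mg/L.
4.10 µg/L = 0.0041 mg/L.
Mass balance at complete mixing: C_std·(Q_w + Q_r) = Q_w·C_e + Q_r·C_b.
Rearranging, Q_w = Q_r·(C_std − C_b)/(C_e − C_std) = 2.37·(0.0041 − 0.00173) / (0.188 − 0.0041) = 0.03054 m³/s.
= 2.639 ML/d.

2.64 ML/d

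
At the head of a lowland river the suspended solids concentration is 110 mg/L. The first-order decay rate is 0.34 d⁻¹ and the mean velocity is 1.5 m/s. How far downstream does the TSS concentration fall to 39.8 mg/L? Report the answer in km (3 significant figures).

388 km

From C = C₀·e^(−kt), t = ln(C₀/C)/k = ln(110/39.8)/0.34 = 1.017/0.34 = 2.99 d.
Distance = v·t = 1.5 m/s × 2.583e+05 s = 3.875e+05 m = 387.5 km.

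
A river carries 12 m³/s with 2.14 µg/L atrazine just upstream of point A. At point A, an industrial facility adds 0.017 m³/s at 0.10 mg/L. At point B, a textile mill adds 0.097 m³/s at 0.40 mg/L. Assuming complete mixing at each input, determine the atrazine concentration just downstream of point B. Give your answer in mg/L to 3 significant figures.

2.14 µg/L = 0.00214 mg/L.
After input A: C = (12·0.00214 + 0.017·0.1) / 12.02 = 0.002278 mg/L.
After input B: C = (12.02·0.002278 + 0.097·0.4) / 12.11 = 0.005463 mg/L.

0.00546 mg/L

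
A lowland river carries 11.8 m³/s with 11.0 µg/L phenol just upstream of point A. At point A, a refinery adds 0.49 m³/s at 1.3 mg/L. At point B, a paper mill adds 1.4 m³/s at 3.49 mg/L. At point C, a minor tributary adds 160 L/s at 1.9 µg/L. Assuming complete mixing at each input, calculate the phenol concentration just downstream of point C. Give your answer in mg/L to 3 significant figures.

11.0 µg/L = 0.011 mg/L.
After input A: C = (11.8·0.011 + 0.49·1.3) / 12.29 = 0.06239 mg/L.
After input B: C = (12.29·0.06239 + 1.4·3.49) / 13.69 = 0.4129 mg/L.
160 L/s = 0.16 m³/s.
1.9 µg/L = 0.0019 mg/L.
After input C: C = (13.69·0.4129 + 0.16·0.0019) / 13.85 = 0.4082 mg/L.

0.408 mg/L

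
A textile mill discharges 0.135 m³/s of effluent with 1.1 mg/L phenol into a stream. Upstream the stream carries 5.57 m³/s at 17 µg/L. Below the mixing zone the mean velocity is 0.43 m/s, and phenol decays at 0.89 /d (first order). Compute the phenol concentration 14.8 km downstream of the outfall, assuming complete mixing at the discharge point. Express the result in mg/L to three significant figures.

0.0299 mg/L

17 µg/L = 0.017 mg/L.
After complete mixing, C₀ = (0.135·1.1 + 5.57·0.017) / 5.705 = 0.04263 mg/L.
Travel time t = 1.48e+04 m / 0.43 m/s = 3.442e+04 s = 0.3984 d.
C = 0.04263·exp(−0.89·0.3984) = 0.04263·0.7015 = 0.0299 mg/L.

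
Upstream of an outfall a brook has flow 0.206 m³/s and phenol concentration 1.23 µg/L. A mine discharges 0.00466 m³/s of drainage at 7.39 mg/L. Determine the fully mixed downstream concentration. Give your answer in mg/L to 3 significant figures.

1.23 µg/L = 0.00123 mg/L.
By mass balance at complete mixing, C = (0.00466·7.39 + 0.206·0.00123) / (0.00466 + 0.206) = 0.03469/0.2107 = 0.1647 mg/L.

0.165 mg/L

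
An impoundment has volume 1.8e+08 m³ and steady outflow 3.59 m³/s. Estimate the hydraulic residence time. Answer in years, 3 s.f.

Q = 3.59 m³/s × 3.156e+07 s/yr = 1.133e+08 m³/yr.
Hydraulic residence time τ = V/Q = 1.8e+08/1.133e+08 = 1.589 yr.

1.59 yr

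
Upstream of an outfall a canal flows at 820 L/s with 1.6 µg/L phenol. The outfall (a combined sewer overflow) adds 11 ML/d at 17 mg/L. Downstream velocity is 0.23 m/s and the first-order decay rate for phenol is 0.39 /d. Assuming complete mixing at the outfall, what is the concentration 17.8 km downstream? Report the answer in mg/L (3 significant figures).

11 ML/d = 0.1273 m³/s.
820 L/s = 0.82 m³/s.
1.6 µg/L = 0.0016 mg/L.
After complete mixing, C₀ = (0.1273·17 + 0.82·0.0016) / 0.9473 = 2.286 mg/L.
Travel time t = 1.78e+04 m / 0.23 m/s = 7.739e+04 s = 0.8957 d.
C = 2.286·exp(−0.39·0.8957) = 2.286·0.7052 = 1.612 mg/L.

1.61 mg/L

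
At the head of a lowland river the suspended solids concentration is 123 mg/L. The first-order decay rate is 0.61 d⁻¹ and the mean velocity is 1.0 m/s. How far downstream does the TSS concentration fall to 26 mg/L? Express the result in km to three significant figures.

220 km

From C = C₀·e^(−kt), t = ln(C₀/C)/k = ln(123/26)/0.61 = 1.554/0.61 = 2.548 d.
Distance = v·t = 1.0 m/s × 2.201e+05 s = 2.201e+05 m = 220.1 km.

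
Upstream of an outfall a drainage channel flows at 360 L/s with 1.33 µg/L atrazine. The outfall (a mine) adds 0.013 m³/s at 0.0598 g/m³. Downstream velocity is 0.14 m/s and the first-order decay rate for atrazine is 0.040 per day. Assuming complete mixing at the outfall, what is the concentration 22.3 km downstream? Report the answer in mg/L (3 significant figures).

360 L/s = 0.36 m³/s.
1.33 µg/L = 0.00133 mg/L.
After complete mixing, C₀ = (0.013·0.0598 + 0.36·0.00133) / 0.373 = 0.003368 mg/L.
Travel time t = 2.23e+04 m / 0.14 m/s = 1.593e+05 s = 1.844 d.
C = 0.003368·exp(−0.040·1.844) = 0.003368·0.9289 = 0.003128 mg/L.

0.00313 mg/L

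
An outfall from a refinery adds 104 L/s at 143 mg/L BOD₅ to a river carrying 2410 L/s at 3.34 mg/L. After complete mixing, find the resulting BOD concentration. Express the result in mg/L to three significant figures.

104 L/s = 0.104 m³/s.
2410 L/s = 2.41 m³/s.
Conservation of mass across the mixing zone: C = (0.104·143 + 2.41·3.34) / (0.104 + 2.41) = 22.92/2.514 = 9.118 mg/L.

9.12 mg/L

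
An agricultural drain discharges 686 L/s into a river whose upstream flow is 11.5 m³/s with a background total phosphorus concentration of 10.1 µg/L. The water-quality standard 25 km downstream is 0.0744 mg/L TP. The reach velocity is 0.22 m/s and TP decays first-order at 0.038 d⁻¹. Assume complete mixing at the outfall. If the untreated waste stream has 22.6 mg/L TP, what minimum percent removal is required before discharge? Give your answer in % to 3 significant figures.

686 L/s = 0.686 m³/s.
10.1 µg/L = 0.0101 mg/L.
Travel time to the compliance point: t = 2.5e+04/0.22 = 1.136e+05 s = 1.315 d; decay factor exp(−0.038·1.315) = 0.9512.
So the concentration just after mixing may be at most 0.0744/0.9512 = 0.07821 mg/L.
Mass balance: 0.07821·12.19 = 0.686·Cₑ + 11.5·0.0101.
Cₑ = (0.9531 − 0.1161) / 0.686 = 1.22 mg/L.
Required removal = 1 − 1.22/22.6 = 94.6 %.

94.6 %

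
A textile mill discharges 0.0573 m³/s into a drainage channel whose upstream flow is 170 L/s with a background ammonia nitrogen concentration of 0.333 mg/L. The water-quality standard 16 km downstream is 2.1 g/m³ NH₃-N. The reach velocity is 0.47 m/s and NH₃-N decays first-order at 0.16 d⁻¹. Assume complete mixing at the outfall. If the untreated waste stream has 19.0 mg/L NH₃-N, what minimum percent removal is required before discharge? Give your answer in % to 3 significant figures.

58.5 %

170 L/s = 0.17 m³/s.
Travel time to the compliance point: t = 1.6e+04/0.47 = 3.404e+04 s = 0.394 d; decay factor exp(−0.16·0.394) = 0.9389.
So the concentration just after mixing may be at most 2.1/0.9389 = 2.237 mg/L.
Mass balance: 2.237·0.2273 = 0.0573·Cₑ + 0.17·0.333.
Cₑ = (0.5084 − 0.05661) / 0.0573 = 7.884 mg/L.
Required removal = 1 − 7.884/19.0 = 58.5 %.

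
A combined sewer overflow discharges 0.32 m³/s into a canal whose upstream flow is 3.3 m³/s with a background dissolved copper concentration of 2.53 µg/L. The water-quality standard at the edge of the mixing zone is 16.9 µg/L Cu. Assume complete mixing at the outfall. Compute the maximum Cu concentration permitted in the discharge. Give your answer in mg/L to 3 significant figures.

2.53 µg/L = 0.00253 mg/L.
16.9 µg/L = 0.0169 mg/L.
Mass balance: 0.0169·3.62 = 0.32·Cₑ + 3.3·0.00253.
Cₑ = (0.06118 − 0.008349) / 0.32 = 0.1651 mg/L.

0.165 mg/L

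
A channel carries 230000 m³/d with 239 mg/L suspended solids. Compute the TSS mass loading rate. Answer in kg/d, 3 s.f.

55000 kg/d

230000 m³/d = 2.662 m³/s.
Mass flux = Q·C = 2.662 m³/s × 239 g/m³ = 636.2 g/s.
= 636.2 g/s × 86.4 = 5.497e+04 kg/d.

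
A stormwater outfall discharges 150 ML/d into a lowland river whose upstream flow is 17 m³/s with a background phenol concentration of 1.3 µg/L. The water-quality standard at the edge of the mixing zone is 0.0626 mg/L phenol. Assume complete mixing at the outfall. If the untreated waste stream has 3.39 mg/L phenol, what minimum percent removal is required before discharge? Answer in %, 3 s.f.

150 ML/d = 1.736 m³/s.
1.3 µg/L = 0.0013 mg/L.
Mass balance: 0.0626·18.74 = 1.736·Cₑ + 17·0.0013.
Cₑ = (1.173 − 0.0221) / 1.736 = 0.6628 mg/L.
Required removal = 1 − 0.6628/3.39 = 80.45 %.

80.4 %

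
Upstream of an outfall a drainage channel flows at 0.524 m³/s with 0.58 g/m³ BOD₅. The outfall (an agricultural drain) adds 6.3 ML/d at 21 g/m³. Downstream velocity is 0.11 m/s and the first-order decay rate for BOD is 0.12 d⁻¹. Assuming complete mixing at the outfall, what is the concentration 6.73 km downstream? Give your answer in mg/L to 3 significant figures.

2.82 mg/L

6.3 ML/d = 0.07292 m³/s.
After complete mixing, C₀ = (0.07292·21 + 0.524·0.58) / 0.5969 = 3.074 mg/L.
Travel time t = 6730 m / 0.11 m/s = 6.118e+04 s = 0.7081 d.
C = 3.074·exp(−0.12·0.7081) = 3.074·0.9185 = 2.824 mg/L.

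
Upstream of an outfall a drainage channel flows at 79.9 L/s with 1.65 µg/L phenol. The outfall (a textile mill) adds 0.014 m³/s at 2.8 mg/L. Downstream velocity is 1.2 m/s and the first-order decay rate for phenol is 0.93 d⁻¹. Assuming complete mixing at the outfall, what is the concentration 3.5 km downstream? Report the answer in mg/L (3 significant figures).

0.406 mg/L

79.9 L/s = 0.0799 m³/s.
1.65 µg/L = 0.00165 mg/L.
After complete mixing, C₀ = (0.014·2.8 + 0.0799·0.00165) / 0.0939 = 0.4189 mg/L.
Travel time t = 3500 m / 1.2 m/s = 2917 s = 0.03376 d.
C = 0.4189·exp(−0.93·0.03376) = 0.4189·0.9691 = 0.4059 mg/L.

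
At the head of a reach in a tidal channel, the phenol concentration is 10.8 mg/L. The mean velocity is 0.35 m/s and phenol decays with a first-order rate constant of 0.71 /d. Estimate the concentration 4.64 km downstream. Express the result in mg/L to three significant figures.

9.69 mg/L

Travel time t = 4.64 km / 0.35 m/s = 4640/0.35 = 1.326e+04 s = 0.1534 d.
First-order decay: C = 10.8·exp(−0.71·0.1534) = 10.8·0.8968 = 9.685 mg/L.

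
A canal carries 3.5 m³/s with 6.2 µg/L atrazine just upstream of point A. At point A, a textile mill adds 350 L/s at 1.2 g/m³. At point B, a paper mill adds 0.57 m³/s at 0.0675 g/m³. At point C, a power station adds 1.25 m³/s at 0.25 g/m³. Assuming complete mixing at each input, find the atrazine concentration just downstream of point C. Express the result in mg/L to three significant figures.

6.2 µg/L = 0.0062 mg/L.
350 L/s = 0.35 m³/s.
After input A: C = (3.5·0.0062 + 0.35·1.2) / 3.85 = 0.1147 mg/L.
After input B: C = (3.85·0.1147 + 0.57·0.0675) / 4.42 = 0.1086 mg/L.
After input C: C = (4.42·0.1086 + 1.25·0.25) / 5.67 = 0.1398 mg/L.

0.140 mg/L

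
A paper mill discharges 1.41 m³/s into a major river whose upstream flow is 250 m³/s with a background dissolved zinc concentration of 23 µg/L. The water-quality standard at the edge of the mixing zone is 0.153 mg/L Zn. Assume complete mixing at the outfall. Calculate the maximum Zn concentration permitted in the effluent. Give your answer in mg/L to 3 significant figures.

23.2 mg/L

23 µg/L = 0.023 mg/L.
Mass balance: 0.153·251.4 = 1.41·Cₑ + 250·0.023.
Cₑ = (38.47 − 5.75) / 1.41 = 23.2 mg/L.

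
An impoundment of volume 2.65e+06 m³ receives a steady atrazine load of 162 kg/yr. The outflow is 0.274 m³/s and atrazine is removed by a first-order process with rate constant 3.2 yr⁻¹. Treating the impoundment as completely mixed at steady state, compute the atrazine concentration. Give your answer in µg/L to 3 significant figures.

Outflow Q = 0.274 m³/s × 3.156e+07 s/yr = 8.647e+06 m³/yr.
Steady-state CSTR mass balance: W = Q·C + k·V·C, so C = W/(Q + kV).
Q + kV = 8.647e+06 + 3.2·2.65e+06 = 1.713e+07 m³/yr.
C = 162/1.713e+07 = 9.459e-06 kg/m³ = 0.009459 mg/L = 9.459 µg/L.

9.46 µg/L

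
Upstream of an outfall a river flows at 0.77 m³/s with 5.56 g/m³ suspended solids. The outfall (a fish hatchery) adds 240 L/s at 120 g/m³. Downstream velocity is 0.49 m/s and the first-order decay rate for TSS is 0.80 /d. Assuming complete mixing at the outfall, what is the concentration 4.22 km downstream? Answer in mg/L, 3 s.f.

30.2 mg/L

240 L/s = 0.24 m³/s.
After complete mixing, C₀ = (0.24·120 + 0.77·5.56) / 1.01 = 32.75 mg/L.
Travel time t = 4220 m / 0.49 m/s = 8612 s = 0.09968 d.
C = 32.75·exp(−0.80·0.09968) = 32.75·0.9234 = 30.24 mg/L.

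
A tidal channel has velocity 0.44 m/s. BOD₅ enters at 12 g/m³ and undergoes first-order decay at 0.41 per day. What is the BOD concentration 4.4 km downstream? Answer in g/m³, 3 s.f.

11.4 g/m³

Travel time t = 4.4 km / 0.44 m/s = 4400/0.44 = 1e+04 s = 0.1157 d.
First-order decay: C = 12·exp(−0.41·0.1157) = 12·0.9537 = 11.44 g/m³.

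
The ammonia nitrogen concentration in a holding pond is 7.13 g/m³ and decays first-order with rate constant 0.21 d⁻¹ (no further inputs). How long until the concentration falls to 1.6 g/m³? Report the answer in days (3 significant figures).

t = ln(C₀/C)/k = ln(7.13/1.6)/0.21 = 1.494/0.21 = 7.116 d.

7.12 d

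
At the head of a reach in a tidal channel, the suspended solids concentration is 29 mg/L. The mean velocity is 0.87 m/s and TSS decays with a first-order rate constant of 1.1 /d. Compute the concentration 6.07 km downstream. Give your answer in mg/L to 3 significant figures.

26.5 mg/L

Travel time t = 6.07 km / 0.87 m/s = 6070/0.87 = 6977 s = 0.08075 d.
First-order decay: C = 29·exp(−1.1·0.08075) = 29·0.915 = 26.54 mg/L.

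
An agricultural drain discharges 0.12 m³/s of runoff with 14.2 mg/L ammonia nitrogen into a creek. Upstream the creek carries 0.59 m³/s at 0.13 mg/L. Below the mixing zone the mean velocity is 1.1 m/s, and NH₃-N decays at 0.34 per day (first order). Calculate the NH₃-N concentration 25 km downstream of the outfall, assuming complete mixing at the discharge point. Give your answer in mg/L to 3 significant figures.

2.29 mg/L

After complete mixing, C₀ = (0.12·14.2 + 0.59·0.13) / 0.71 = 2.508 mg/L.
Travel time t = 2.5e+04 m / 1.1 m/s = 2.273e+04 s = 0.263 d.
C = 2.508·exp(−0.34·0.263) = 2.508·0.9144 = 2.293 mg/L.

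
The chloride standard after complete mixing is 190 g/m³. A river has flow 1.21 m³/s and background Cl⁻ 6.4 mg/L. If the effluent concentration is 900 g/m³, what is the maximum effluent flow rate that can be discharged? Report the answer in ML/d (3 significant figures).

Mass balance at complete mixing: C_std·(Q_w + Q_r) = Q_w·C_e + Q_r·C_b.
Rearranging, Q_w = Q_r·(C_std − C_b)/(C_e − C_std) = 1.21·(190 − 6.4) / (900 − 190) = 0.3129 m³/s.
= 27.03 ML/d.

27.0 ML/d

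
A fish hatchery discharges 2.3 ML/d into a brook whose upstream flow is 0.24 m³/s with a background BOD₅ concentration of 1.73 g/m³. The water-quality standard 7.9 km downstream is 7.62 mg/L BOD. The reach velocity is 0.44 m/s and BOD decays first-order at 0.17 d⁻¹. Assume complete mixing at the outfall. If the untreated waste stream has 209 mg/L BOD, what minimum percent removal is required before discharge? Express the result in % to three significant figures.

69.6 %

2.3 ML/d = 0.02662 m³/s.
Travel time to the compliance point: t = 7900/0.44 = 1.795e+04 s = 0.2078 d; decay factor exp(−0.17·0.2078) = 0.9653.
So the concentration just after mixing may be at most 7.62/0.9653 = 7.894 mg/L.
Mass balance: 7.894·0.2666 = 0.02662·Cₑ + 0.24·1.73.
Cₑ = (2.105 − 0.4152) / 0.02662 = 63.47 mg/L.
Required removal = 1 − 63.47/209 = 69.63 %.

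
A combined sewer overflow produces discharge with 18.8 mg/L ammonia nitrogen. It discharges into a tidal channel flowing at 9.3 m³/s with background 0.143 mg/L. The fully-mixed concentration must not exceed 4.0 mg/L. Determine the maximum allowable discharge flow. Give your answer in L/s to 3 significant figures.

Mass balance at complete mixing: C_std·(Q_w + Q_r) = Q_w·C_e + Q_r·C_b.
Rearranging, Q_w = Q_r·(C_std − C_b)/(C_e − C_std) = 9.3·(4 − 0.143) / (18.8 − 4) = 2.424 m³/s.
= 2424 L/s.

2420 L/s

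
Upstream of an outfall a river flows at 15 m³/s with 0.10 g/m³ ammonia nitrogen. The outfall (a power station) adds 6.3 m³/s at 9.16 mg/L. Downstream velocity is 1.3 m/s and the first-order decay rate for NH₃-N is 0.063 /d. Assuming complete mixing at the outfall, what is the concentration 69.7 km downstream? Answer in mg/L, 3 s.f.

After complete mixing, C₀ = (6.3·9.16 + 15·0.1) / 21.3 = 2.78 mg/L.
Travel time t = 6.97e+04 m / 1.3 m/s = 5.362e+04 s = 0.6205 d.
C = 2.78·exp(−0.063·0.6205) = 2.78·0.9617 = 2.673 mg/L.

2.67 mg/L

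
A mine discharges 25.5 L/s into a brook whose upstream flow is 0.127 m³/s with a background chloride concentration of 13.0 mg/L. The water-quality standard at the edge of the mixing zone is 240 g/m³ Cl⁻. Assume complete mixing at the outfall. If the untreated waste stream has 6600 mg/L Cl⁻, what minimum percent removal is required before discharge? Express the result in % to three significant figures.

25.5 L/s = 0.0255 m³/s.
Mass balance: 240·0.1525 = 0.0255·Cₑ + 0.127·13.
Cₑ = (36.6 − 1.651) / 0.0255 = 1371 mg/L.
Required removal = 1 − 1371/6600 = 79.23 %.

79.2 %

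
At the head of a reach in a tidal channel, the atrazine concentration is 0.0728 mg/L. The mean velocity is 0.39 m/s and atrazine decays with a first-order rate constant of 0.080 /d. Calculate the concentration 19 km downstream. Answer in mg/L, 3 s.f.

Travel time t = 19 km / 0.39 m/s = 1.9e+04/0.39 = 4.872e+04 s = 0.5639 d.
First-order decay: C = 0.0728·exp(−0.080·0.5639) = 0.0728·0.9559 = 0.06959 mg/L.

0.0696 mg/L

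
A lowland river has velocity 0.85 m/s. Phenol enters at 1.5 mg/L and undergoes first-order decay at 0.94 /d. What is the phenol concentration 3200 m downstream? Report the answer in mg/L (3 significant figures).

1.44 mg/L

Travel time t = 3200 m / 0.85 m/s = 3200/0.85 = 3765 s = 0.04357 d.
First-order decay: C = 1.5·exp(−0.94·0.04357) = 1.5·0.9599 = 1.44 mg/L.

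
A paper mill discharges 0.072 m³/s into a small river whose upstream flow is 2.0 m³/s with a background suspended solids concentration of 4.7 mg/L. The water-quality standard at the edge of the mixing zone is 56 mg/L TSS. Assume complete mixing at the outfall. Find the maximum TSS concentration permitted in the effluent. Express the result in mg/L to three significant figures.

1480 mg/L

Mass balance: 56·2.072 = 0.072·Cₑ + 2·4.7.
Cₑ = (116 − 9.4) / 0.072 = 1481 mg/L.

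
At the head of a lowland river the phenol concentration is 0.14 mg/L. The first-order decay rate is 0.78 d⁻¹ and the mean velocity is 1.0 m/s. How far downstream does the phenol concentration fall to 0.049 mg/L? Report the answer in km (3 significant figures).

From C = C₀·e^(−kt), t = ln(C₀/C)/k = ln(0.14/0.049)/0.78 = 1.05/0.78 = 1.346 d.
Distance = v·t = 1.0 m/s × 1.163e+05 s = 1.163e+05 m = 116.3 km.

116 km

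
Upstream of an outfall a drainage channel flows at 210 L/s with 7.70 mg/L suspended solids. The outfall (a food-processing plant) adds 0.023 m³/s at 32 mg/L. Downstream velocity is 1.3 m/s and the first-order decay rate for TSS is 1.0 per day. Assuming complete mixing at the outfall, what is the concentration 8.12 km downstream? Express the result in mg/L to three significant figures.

210 L/s = 0.21 m³/s.
After complete mixing, C₀ = (0.023·32 + 0.21·7.7) / 0.233 = 10.1 mg/L.
Travel time t = 8120 m / 1.3 m/s = 6246 s = 0.07229 d.
C = 10.1·exp(−1.0·0.07229) = 10.1·0.9303 = 9.394 mg/L.

9.39 mg/L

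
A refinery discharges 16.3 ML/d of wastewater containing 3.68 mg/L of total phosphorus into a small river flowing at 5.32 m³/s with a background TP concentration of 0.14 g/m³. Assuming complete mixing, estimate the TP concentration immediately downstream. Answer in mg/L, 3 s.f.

0.261 mg/L

16.3 ML/d = 0.1887 m³/s.
Flow-weighted mixing gives C = (0.1887·3.68 + 5.32·0.14) / (0.1887 + 5.32) = 1.439/5.509 = 0.2612 mg/L.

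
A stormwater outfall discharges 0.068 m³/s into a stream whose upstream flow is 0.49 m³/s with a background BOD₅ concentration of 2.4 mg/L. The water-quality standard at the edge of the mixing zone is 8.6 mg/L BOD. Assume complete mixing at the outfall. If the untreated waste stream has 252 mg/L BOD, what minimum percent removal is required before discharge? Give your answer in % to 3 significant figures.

78.9 %

Mass balance: 8.6·0.558 = 0.068·Cₑ + 0.49·2.4.
Cₑ = (4.799 − 1.176) / 0.068 = 53.28 mg/L.
Required removal = 1 − 53.28/252 = 78.86 %.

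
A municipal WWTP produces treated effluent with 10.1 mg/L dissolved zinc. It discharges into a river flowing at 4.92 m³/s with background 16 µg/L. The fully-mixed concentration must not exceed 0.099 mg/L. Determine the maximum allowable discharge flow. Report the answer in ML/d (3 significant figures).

3.53 ML/d

16 µg/L = 0.016 mg/L.
Mass balance at complete mixing: C_std·(Q_w + Q_r) = Q_w·C_e + Q_r·C_b.
Rearranging, Q_w = Q_r·(C_std − C_b)/(C_e − C_std) = 4.92·(0.099 − 0.016) / (10.1 − 0.099) = 0.04083 m³/s.
= 3.528 ML/d.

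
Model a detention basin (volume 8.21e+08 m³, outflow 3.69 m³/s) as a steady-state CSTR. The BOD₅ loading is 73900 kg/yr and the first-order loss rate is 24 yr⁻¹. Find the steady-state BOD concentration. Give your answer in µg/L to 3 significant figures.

Outflow Q = 3.69 m³/s × 3.156e+07 s/yr = 1.164e+08 m³/yr.
Steady-state CSTR mass balance: W = Q·C + k·V·C, so C = W/(Q + kV).
Q + kV = 1.164e+08 + 24·8.21e+08 = 1.982e+10 m³/yr.
C = 73900/1.982e+10 = 3.728e-06 kg/m³ = 0.003728 mg/L = 3.728 µg/L.

3.73 µg/L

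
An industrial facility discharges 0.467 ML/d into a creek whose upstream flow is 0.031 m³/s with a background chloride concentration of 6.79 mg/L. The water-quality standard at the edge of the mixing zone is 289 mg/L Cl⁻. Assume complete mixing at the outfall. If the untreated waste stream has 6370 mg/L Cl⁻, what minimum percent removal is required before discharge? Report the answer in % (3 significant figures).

70.1 %

0.467 ML/d = 0.005405 m³/s.
Mass balance: 289·0.03641 = 0.005405·Cₑ + 0.031·6.79.
Cₑ = (10.52 − 0.2105) / 0.005405 = 1908 mg/L.
Required removal = 1 − 1908/6370 = 70.05 %.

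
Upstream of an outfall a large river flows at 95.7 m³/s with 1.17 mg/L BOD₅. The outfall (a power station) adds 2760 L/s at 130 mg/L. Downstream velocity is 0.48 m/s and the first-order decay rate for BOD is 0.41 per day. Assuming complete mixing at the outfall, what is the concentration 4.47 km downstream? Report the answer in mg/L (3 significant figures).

2760 L/s = 2.76 m³/s.
After complete mixing, C₀ = (2.76·130 + 95.7·1.17) / 98.46 = 4.781 mg/L.
Travel time t = 4470 m / 0.48 m/s = 9312 s = 0.1078 d.
C = 4.781·exp(−0.41·0.1078) = 4.781·0.9568 = 4.575 mg/L.

4.57 mg/L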